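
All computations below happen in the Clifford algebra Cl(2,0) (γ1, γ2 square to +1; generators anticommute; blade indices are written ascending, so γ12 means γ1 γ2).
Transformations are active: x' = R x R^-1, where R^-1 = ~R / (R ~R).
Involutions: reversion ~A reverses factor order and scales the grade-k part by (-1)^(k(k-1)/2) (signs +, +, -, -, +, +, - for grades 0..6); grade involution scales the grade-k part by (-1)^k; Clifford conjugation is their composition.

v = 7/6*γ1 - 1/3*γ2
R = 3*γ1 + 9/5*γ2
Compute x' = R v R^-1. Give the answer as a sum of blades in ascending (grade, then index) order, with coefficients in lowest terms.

~R = 3*γ1 + 9/5*γ2, and R ~R = 306/25, so R^-1 = ~R / (306/25).
R v = 29/10 - 31/10*γ12
Answer: 13/51*γ1 + 121/102*γ2


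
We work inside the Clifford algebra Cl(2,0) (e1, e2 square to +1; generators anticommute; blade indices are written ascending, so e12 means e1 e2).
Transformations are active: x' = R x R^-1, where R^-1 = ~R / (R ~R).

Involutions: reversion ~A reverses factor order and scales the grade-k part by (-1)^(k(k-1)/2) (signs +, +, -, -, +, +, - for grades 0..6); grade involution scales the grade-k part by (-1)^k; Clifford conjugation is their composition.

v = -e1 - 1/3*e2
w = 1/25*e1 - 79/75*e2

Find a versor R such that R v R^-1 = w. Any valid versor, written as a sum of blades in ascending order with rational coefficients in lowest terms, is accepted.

Why this works: both vectors square to 10/9, so q(v) = q(w) and R = v + w = -24/25*e1 - 104/75*e2 carries v to w — its own direction survives, the complement (v - w)/2 flips.
Answer: -24/25*e1 - 104/75*e2


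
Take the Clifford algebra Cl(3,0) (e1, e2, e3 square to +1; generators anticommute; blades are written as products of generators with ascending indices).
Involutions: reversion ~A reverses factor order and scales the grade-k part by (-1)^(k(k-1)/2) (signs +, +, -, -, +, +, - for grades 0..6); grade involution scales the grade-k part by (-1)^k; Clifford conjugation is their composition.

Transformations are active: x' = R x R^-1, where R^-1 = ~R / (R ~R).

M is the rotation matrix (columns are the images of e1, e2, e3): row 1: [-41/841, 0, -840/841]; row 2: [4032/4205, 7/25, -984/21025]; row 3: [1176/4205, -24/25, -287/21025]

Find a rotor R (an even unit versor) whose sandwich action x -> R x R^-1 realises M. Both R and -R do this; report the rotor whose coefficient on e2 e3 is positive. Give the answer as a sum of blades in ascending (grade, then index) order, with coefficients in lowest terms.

Method: write R = a + b12*e1 e2 + b13*e1 e3 + b23*e2 e3 with a^2 + b12^2 + b13^2 + b23^2 = 1 (so R^-1 = ~R). Expanding the columns R e_j ~R gives tr M = 4a^2 - 1 and, from the antisymmetric part, M21 - M12 = -4a*b12, M13 - M31 = 4a*b13, M32 - M23 = -4a*b23.
Here tr M = 183/841, so a^2 = (1 + tr M)/4 = 256/841 and a = ±16/29. Taking a = 16/29: M21 - M12 = 4032/4205, M13 - M31 = -5376/4205, M32 - M23 = -768/841, giving b12 = -63/145, b13 = -84/145, b23 = 12/29, i.e. R = 16/29 - 63/145*e1 e2 - 84/145*e1 e3 + 12/29*e2 e3.
Its e2 e3 coefficient is already positive.
Answer: 16/29 - 63/145*e1 e2 - 84/145*e1 e3 + 12/29*e2 e3. Uniqueness: Spin(3) -> SO(3) maps R and -R to the same rotation of trace 183/841; fixing the sign of the e2 e3 coefficient removes the ambiguity.


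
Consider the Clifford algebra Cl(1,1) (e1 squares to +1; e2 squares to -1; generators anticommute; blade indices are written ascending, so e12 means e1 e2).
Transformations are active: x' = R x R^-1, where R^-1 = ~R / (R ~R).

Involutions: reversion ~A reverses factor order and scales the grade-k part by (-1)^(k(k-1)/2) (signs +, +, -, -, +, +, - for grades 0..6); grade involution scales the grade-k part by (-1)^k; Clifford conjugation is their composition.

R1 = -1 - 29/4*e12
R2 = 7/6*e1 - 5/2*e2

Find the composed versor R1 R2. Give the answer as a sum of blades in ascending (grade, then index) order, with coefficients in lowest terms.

Distribute over the terms of R1 (each basis-blade product reordered to ascending indices, repeated generators contracted through their squares):
(-1) R2 = -7/6*e1 + 5/2*e2
(-29/4*e12) R2 = -145/8*e1 + 203/24*e2
Summing the partial products and collecting blades:
Answer: -463/24*e1 + 263/24*e2


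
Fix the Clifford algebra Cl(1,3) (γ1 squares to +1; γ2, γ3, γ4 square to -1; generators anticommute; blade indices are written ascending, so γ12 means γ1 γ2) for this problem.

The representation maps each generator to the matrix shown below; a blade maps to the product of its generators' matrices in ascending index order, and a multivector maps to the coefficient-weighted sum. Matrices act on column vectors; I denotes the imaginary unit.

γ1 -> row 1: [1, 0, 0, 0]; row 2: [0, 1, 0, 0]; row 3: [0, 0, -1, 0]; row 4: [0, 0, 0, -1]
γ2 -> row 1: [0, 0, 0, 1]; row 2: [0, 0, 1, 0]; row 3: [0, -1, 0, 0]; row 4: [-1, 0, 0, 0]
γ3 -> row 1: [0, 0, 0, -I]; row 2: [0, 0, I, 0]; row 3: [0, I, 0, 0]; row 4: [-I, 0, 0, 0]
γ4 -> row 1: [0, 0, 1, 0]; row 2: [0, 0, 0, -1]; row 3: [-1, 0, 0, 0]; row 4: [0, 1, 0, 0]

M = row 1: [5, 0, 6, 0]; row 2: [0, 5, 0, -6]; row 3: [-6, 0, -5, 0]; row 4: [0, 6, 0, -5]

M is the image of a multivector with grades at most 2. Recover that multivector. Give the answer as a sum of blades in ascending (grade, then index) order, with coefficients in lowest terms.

Method: the blade images are trace-orthogonal — tr(rho(e_A) rho(e_B)^-1) = 4 if A = B and 0 otherwise — and rho(e_A)^-1 = (e_A)^2 * rho(e_A) with (e_A)^2 = +1 or -1, so the coefficient of e_A in the preimage is (e_A)^2 * tr(M rho(e_A))/4.
Nonzero projections over blades of grade <= 2: γ1: (γ1)^2 = +1, tr(M rho(γ1)) = 20, coefficient 5; γ4: (γ4)^2 = -1, tr(M rho(γ4)) = -24, coefficient 6. Every other blade of grade <= 2 projects to 0.
Answer: 5*γ1 + 6*γ4


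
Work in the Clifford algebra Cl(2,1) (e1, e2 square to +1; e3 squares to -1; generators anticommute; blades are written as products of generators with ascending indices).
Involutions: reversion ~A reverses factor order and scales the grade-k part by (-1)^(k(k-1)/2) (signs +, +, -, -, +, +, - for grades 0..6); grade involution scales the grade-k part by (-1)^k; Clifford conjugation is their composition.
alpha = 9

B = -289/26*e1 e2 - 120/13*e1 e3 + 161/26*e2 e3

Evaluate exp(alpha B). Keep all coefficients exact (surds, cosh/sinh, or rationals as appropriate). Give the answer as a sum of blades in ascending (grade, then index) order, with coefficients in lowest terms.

B^2 term by term: the squares give (-289/26)^2*(e1 e2)^2 + (-120/13)^2*(e1 e3)^2 + (161/26)^2*(e2 e3)^2 = 83521/676*(-1) + 14400/169*(+1) + 25921/676*(+1) = 0 (each basis 2-blade squares to minus the product of its generators' squares); cross terms between blades sharing an index anticommute and cancel. So B^2 = 0.
B^2 = 0, hence only two terms survive: exp(alpha B) = 1 + alpha B (parabolic case).
Answer: 1 - 2601/26*e1 e2 - 1080/13*e1 e3 + 1449/26*e2 e3


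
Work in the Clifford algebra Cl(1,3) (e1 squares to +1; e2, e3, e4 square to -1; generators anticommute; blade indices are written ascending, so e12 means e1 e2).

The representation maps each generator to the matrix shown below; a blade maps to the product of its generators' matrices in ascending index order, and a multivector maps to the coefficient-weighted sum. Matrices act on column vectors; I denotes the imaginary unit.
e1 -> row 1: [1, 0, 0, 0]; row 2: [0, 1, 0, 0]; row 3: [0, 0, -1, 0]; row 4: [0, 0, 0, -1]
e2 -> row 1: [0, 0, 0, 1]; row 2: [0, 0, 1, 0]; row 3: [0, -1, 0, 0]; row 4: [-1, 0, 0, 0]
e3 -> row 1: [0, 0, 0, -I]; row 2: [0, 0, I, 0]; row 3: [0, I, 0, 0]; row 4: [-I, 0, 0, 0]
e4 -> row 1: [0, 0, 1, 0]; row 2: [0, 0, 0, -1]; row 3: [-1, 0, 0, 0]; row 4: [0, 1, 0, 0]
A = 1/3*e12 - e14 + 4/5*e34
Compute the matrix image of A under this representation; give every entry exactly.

Bivector images (products of the table entries): rho(e12) = rho(e1)rho(e2) = row 1: [0, 0, 0, 1]; row 2: [0, 0, 1, 0]; row 3: [0, 1, 0, 0]; row 4: [1, 0, 0, 0]; rho(e14) = rho(e1)rho(e4) = row 1: [0, 0, 1, 0]; row 2: [0, 0, 0, -1]; row 3: [1, 0, 0, 0]; row 4: [0, -1, 0, 0]; rho(e34) = rho(e3)rho(e4) = row 1: [0, -I, 0, 0]; row 2: [-I, 0, 0, 0]; row 3: [0, 0, 0, -I]; row 4: [0, 0, -I, 0].
M = (1/3)*rho(e12) + (-1)*rho(e14) + (4/5)*rho(e34), summed entrywise:
Answer: row 1: [0, -4*I/5, -1, 1/3]; row 2: [-4*I/5, 0, 1/3, 1]; row 3: [-1, 1/3, 0, -4*I/5]; row 4: [1/3, 1, -4*I/5, 0]


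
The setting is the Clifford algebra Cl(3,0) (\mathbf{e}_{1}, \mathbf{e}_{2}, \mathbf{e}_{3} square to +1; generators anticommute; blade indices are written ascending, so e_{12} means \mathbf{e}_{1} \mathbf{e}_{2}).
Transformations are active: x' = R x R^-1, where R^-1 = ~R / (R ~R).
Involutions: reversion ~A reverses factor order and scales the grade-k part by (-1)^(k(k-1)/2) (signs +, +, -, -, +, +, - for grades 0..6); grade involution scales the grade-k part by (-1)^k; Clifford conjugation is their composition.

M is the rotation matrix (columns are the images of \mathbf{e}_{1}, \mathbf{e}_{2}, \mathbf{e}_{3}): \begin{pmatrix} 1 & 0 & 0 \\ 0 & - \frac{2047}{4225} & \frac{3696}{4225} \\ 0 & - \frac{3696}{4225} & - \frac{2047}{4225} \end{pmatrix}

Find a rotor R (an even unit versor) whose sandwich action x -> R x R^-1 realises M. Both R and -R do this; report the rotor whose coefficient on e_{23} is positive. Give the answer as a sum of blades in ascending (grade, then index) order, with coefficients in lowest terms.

Method: write R = a + b12*e_{12} + b13*e_{13} + b23*e_{23} with a^2 + b12^2 + b13^2 + b23^2 = 1 (so R^-1 = ~R). Expanding the columns R e_j ~R gives tr M = 4a^2 - 1 and, from the antisymmetric part, M21 - M12 = -4a*b12, M13 - M31 = 4a*b13, M32 - M23 = -4a*b23.
Here tr M = \frac{131}{4225}, so a^2 = (1 + tr M)/4 = \frac{1089}{4225} and a = ±\frac{33}{65}. Taking a = \frac{33}{65}: M21 - M12 = 0, M13 - M31 = 0, M32 - M23 = -\frac{7392}{4225}, giving b12 = 0, b13 = 0, b23 = \frac{56}{65}, i.e. R = \frac{33}{65} + \frac{56}{65} e_{23}.
Its e_{23} coefficient is already positive.
Answer: \frac{33}{65} + \frac{56}{65} e_{23}. Note: both R and -R realise this M (trace \frac{131}{4225}); the covering map identifies them, and the e_{23}-coefficient sign is the tie-breaker.


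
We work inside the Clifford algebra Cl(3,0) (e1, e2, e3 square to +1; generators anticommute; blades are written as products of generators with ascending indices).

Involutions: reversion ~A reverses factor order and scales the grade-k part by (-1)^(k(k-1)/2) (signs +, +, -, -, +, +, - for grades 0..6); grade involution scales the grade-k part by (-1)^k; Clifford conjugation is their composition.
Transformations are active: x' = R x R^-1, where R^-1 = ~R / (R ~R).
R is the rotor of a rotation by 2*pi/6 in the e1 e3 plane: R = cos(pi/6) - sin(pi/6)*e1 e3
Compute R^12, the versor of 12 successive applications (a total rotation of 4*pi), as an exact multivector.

The rotor phase is half the rotation angle and phases add under composition, so 12 steps in the e1 e3 plane accumulate phase 12*(pi/6) = 2*pi: R^12 = cos(2*pi) - sin(2*pi)*e1 e3.
cos(2*pi) = 1 and sin(2*pi) = 0, so R^12 = 1. The total rotation 4*pi is 2 full turns, so every vector returns to itself, yet the rotor is +1, back on the identity sheet (an even number of 2*pi turns).
Answer: 1


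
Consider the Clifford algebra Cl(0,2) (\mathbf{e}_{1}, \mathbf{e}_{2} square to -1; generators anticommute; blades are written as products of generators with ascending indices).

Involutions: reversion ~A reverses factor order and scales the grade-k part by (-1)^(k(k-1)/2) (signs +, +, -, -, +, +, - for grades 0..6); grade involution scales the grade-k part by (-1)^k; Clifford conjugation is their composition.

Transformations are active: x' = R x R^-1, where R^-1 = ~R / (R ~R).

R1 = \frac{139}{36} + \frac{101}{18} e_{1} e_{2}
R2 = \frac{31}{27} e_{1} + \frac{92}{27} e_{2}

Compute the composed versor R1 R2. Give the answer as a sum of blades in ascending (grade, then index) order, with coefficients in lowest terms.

Distribute over the terms of R1 (each basis-blade product reordered to ascending indices, repeated generators contracted through their squares):
(\frac{139}{36}) R2 = \frac{4309}{972} e_{1} + \frac{3197}{243} e_{2}
(\frac{101}{18} e_{1} e_{2}) R2 = -\frac{4646}{243} e_{1} + \frac{3131}{486} e_{2}
Summing the partial products and collecting blades:
Answer: -\frac{14275}{972} e_{1} + \frac{3175}{162} e_{2}


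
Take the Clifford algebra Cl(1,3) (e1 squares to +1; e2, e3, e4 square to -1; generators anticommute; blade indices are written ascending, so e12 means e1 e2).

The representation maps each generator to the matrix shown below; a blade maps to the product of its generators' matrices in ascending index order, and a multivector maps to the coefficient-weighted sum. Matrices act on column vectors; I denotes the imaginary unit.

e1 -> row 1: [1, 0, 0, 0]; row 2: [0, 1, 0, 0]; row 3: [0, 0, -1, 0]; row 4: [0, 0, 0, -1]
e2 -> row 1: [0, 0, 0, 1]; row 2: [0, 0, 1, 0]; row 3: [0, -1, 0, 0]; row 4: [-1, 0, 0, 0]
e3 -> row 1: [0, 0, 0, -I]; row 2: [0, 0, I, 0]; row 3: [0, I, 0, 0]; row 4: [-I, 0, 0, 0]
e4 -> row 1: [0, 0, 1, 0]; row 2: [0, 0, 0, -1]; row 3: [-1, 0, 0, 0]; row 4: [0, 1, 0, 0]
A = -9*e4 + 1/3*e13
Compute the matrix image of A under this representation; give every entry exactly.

Bivector images (products of the table entries): rho(e13) = rho(e1)rho(e3) = row 1: [0, 0, 0, -I]; row 2: [0, 0, I, 0]; row 3: [0, -I, 0, 0]; row 4: [I, 0, 0, 0].
M = (-9)*rho(e4) + (1/3)*rho(e13), summed entrywise:
Answer: row 1: [0, 0, -9, -I/3]; row 2: [0, 0, I/3, 9]; row 3: [9, -I/3, 0, 0]; row 4: [I/3, -9, 0, 0]


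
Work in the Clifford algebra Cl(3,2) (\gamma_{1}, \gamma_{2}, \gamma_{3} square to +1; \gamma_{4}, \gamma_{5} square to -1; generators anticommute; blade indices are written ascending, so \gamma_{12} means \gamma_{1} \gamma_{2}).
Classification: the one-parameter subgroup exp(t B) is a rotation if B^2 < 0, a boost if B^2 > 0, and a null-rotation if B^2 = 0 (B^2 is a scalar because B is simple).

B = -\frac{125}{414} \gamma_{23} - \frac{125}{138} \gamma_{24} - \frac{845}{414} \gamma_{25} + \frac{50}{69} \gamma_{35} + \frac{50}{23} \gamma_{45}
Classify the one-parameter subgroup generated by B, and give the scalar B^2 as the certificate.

B^2 term by term: the squares give (-\frac{125}{414})^2*(\gamma_{23})^2 + (-\frac{125}{138})^2*(\gamma_{24})^2 + (-\frac{845}{414})^2*(\gamma_{25})^2 + (\frac{50}{69})^2*(\gamma_{35})^2 + (\frac{50}{23})^2*(\gamma_{45})^2 = \frac{15625}{171396}*(-1) + \frac{15625}{19044}*(+1) + \frac{714025}{171396}*(+1) + \frac{2500}{4761}*(+1) + \frac{2500}{529}*(-1) = \frac{25}{36} (each basis 2-blade squares to minus the product of its generators' squares); cross terms between blades sharing an index anticommute and cancel; the commuting (index-disjoint) pairs give grade-4 terms 2*c*c'*(blade product), which cancel blade by blade — \gamma_{2345}: -\frac{6250}{4761} + \frac{6250}{4761} = 0 — confirming B is simple. So B^2 = \frac{25}{36}.
Answer: boost, certificate B^2 = \frac{25}{36}. The scalar \frac{25}{36} is the complete invariant here: its sign names the subgroup type.


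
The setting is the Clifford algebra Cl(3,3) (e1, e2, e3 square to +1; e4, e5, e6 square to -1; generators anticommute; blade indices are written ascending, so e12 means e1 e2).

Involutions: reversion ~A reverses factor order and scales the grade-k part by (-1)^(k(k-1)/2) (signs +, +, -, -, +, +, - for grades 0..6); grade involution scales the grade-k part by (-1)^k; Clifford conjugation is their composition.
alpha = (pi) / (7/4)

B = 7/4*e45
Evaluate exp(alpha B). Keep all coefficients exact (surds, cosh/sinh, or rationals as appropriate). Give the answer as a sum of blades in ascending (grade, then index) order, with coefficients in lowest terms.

B^2 = (7/4)^2*(e45)^2 = 49/16*(-1) = -49/16 (a basis 2-blade squares to minus the product of its generators' squares).
B^2 = -49/16 — since the square is negative, the closed form is circular: l = 7/4, alpha*l = pi, so exp(alpha B) = cos(pi) + (sin(pi)/(7/4))*B = -1 + (0)*B.
Answer: -1


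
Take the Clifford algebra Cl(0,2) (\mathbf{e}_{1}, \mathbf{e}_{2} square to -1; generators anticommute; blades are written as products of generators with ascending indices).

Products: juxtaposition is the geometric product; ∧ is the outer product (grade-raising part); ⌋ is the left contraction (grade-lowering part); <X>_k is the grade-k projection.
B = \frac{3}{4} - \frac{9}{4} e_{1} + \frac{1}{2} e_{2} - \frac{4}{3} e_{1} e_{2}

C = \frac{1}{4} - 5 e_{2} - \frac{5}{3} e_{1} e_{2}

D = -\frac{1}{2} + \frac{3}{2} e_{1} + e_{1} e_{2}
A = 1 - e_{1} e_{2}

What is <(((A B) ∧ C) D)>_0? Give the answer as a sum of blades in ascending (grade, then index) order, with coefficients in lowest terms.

step 1: -\frac{7}{12} - \frac{7}{4} e_{1} + \frac{11}{4} e_{2} - \frac{25}{12} e_{1} e_{2}
step 2: -\frac{7}{48} - \frac{7}{16} e_{1} + \frac{173}{48} e_{2} + \frac{1325}{144} e_{1} e_{2}
step 3: -\frac{305}{36} + \frac{173}{48} e_{1} + \frac{199}{16} e_{2} - \frac{731}{72} e_{1} e_{2}
step 4: -\frac{305}{36}
Answer: -\frac{305}{36}


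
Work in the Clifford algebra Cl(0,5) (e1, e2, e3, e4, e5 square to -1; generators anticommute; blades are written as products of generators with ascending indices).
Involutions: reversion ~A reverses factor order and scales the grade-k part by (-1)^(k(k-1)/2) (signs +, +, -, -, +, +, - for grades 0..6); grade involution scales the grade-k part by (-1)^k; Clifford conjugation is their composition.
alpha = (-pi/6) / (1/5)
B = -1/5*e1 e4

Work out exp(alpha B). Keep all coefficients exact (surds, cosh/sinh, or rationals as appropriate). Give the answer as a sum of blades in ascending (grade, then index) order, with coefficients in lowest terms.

B^2 = (-1/5)^2*(e1 e4)^2 = 1/25*(-1) = -1/25 (a basis 2-blade squares to minus the product of its generators' squares).
B^2 = -1/25 — a negative square means the series sums to a rotation: l = 1/5, alpha*l = -pi/6, so exp(alpha B) = cos(-pi/6) + (sin(-pi/6)/(1/5))*B = sqrt(3)/2 + (-5/2)*B.
Answer: sqrt(3)/2 + 1/2*e1 e4


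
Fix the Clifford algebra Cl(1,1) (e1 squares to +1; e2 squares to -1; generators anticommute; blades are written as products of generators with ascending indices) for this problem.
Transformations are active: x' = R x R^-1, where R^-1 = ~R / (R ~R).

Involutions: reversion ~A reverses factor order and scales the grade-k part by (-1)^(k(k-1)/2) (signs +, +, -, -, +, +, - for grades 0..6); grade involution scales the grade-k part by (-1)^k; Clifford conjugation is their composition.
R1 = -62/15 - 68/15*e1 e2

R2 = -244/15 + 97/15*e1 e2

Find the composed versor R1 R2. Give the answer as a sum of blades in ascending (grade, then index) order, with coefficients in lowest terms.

Distribute over the terms of R1 (each basis-blade product reordered to ascending indices, repeated generators contracted through their squares):
(-62/15) R2 = 15128/225 - 6014/225*e1 e2
(-68/15*e1 e2) R2 = -6596/225 + 16592/225*e1 e2
Summing the partial products and collecting blades:
Answer: 948/25 + 3526/75*e1 e2


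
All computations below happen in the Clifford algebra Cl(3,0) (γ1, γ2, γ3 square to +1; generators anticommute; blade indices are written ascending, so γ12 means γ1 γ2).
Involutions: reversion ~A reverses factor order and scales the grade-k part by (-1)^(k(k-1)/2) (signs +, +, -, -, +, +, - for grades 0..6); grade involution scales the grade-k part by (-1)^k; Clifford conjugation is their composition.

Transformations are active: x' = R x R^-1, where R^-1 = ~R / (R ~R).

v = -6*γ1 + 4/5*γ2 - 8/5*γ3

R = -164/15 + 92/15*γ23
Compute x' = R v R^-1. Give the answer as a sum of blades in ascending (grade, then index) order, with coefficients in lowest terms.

~R = -164/15 - 92/15*γ23, and R ~R = 7072/45, so R^-1 = ~R / (7072/45).
R v = 328/5*γ1 - 464/25*γ2 + 944/75*γ3 - 184/5*γ123
Answer: -6*γ1 + 9848/5525*γ2 - 836/5525*γ3


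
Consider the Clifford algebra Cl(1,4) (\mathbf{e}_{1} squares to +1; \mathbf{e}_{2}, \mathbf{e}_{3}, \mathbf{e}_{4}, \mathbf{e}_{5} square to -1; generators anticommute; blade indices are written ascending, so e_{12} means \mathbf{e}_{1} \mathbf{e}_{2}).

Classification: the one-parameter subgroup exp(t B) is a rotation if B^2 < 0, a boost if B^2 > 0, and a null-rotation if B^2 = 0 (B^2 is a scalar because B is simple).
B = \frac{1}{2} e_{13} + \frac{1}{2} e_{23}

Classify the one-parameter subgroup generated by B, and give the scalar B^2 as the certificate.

B^2 term by term: the squares give (\frac{1}{2})^2*(e_{13})^2 + (\frac{1}{2})^2*(e_{23})^2 = \frac{1}{4}*(+1) + \frac{1}{4}*(-1) = 0 (each basis 2-blade squares to minus the product of its generators' squares); cross terms between blades sharing an index anticommute and cancel. So B^2 = 0.
Answer: null-rotation, certificate B^2 = 0. Key observation: B^2 = 0 is a conjugation invariant, so its sign decides the class regardless of the surface form of B.


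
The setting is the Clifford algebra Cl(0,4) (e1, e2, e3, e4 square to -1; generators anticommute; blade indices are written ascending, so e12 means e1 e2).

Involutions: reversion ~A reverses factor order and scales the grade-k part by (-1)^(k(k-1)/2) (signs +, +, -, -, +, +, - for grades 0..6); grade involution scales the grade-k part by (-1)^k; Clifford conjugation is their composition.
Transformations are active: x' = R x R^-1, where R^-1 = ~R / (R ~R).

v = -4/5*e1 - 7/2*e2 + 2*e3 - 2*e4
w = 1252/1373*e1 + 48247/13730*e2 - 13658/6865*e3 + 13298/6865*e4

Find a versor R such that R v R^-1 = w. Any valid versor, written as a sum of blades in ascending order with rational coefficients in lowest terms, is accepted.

Sketch: the shared square -2089/100 makes R = v + w = 768/6865*e1 + 96/6865*e2 + 72/6865*e3 - 432/6865*e4 the natural versor; its sandwich fixes that direction, negates (v - w)/2, and sends v to w.
Answer: 768/6865*e1 + 96/6865*e2 + 72/6865*e3 - 432/6865*e4


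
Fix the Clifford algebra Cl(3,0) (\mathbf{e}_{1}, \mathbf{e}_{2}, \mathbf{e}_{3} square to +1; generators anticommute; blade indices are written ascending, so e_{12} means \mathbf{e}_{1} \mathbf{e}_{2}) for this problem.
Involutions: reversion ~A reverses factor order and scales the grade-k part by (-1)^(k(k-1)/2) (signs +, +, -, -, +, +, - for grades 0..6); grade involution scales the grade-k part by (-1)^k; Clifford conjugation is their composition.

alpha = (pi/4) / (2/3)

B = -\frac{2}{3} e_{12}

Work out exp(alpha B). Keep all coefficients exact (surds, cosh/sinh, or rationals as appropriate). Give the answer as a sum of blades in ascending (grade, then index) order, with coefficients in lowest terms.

B^2 = (-\frac{2}{3})^2*(e_{12})^2 = \frac{4}{9}*(-1) = -\frac{4}{9} (a basis 2-blade squares to minus the product of its generators' squares).
B^2 = -\frac{4}{9} — the series telescopes trigonometrically here: l = \frac{2}{3}, alpha*l = \frac{\pi}{4}, so exp(alpha B) = cos(\frac{\pi}{4}) + (sin(\frac{\pi}{4})/(\frac{2}{3}))*B = \frac{\sqrt{2}}{2} + (\frac{3 \sqrt{2}}{4})*B.
Answer: \frac{\sqrt{2}}{2} - \frac{\sqrt{2}}{2} e_{12}


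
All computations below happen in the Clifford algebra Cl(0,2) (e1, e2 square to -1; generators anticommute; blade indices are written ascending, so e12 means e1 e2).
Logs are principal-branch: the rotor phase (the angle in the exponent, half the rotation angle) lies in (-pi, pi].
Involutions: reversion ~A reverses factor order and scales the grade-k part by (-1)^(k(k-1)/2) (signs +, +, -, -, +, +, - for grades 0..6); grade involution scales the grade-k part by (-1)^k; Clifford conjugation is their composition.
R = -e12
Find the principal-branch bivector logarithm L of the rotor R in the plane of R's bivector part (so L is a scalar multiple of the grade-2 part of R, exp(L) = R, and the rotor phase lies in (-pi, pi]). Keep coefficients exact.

The scalar part of R is 0, which pins the rotor phase on the principal branch; dividing the bivector part by the sine of that phase recovers the unit plane, and L is the phase times that plane.
Concretely: cos(phase) = 0 gives phase = ±pi/2, and since phase/sin(phase) is even the sign is immaterial: L = (phase/sin(phase)) * <R>_2 = (pi/2) * <R>_2.
Answer: -pi/2*e12


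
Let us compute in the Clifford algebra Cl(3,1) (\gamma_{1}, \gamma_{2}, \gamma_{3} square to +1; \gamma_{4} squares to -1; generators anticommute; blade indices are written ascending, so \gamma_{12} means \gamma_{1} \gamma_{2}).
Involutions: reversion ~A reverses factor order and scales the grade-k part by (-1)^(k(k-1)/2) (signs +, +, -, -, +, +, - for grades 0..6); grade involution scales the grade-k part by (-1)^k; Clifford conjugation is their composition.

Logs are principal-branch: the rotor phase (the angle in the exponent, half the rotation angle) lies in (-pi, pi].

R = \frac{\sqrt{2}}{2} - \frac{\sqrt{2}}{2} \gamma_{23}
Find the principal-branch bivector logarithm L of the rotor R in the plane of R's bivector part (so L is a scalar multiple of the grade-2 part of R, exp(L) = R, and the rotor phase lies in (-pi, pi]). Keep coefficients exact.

The scalar part of R is \frac{\sqrt{2}}{2}, so the principal-branch rotor phase is pinned; divide the bivector part by its sine to get the unit plane — L is the phase times that plane.
Concretely: cos(phase) = \frac{\sqrt{2}}{2} gives phase = ±\frac{\pi}{4}, and since phase/sin(phase) is even the sign is immaterial: L = (phase/sin(phase)) * <R>_2 = (\frac{\sqrt{2} \pi}{4}) * <R>_2.
Answer: - \frac{\pi}{4} \gamma_{23}


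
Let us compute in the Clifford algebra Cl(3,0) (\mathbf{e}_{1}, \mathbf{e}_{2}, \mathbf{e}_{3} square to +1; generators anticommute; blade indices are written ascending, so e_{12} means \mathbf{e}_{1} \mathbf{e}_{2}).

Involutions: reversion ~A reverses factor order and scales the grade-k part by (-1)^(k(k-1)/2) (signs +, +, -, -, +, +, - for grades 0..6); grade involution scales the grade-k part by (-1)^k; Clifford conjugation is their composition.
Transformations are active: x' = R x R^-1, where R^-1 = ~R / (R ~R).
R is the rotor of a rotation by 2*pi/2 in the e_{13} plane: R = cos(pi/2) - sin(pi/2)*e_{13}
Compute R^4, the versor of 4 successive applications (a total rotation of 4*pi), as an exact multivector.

The rotor phase is half the rotation angle and phases add under composition, so 4 steps in the e_{13} plane accumulate phase 4*(pi/2) = 2 \pi: R^4 = cos(2 \pi) - sin(2 \pi)*e_{13}.
cos(2 \pi) = 1 and sin(2 \pi) = 0, so R^4 = 1. The total rotation 4*pi is 2 full turns, so every vector returns to itself, yet the rotor is +1, back on the identity sheet (an even number of 2*pi turns).
Answer: 1


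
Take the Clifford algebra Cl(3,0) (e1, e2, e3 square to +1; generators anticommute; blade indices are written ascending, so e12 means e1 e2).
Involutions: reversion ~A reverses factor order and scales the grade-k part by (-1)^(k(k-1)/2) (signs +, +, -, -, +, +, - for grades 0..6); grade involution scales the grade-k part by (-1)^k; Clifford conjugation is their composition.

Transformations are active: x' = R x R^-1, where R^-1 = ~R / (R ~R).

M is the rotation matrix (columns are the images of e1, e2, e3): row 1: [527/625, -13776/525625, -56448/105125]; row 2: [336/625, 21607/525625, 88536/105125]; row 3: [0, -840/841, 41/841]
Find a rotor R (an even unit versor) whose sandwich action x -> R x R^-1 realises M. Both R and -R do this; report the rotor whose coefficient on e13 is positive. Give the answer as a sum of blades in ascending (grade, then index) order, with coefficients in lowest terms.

Method: write R = a + b12*e12 + b13*e13 + b23*e23 with a^2 + b12^2 + b13^2 + b23^2 = 1 (so R^-1 = ~R). Expanding the columns R e_j ~R gives tr M = 4a^2 - 1 and, from the antisymmetric part, M21 - M12 = -4a*b12, M13 - M31 = 4a*b13, M32 - M23 = -4a*b23.
Here tr M = 490439/525625, so a^2 = (1 + tr M)/4 = 254016/525625 and a = ±504/725. Taking a = 504/725: M21 - M12 = 296352/525625, M13 - M31 = -56448/105125, M32 - M23 = -193536/105125, giving b12 = -147/725, b13 = -28/145, b23 = 96/145, i.e. R = 504/725 - 147/725*e12 - 28/145*e13 + 96/145*e23.
Its e13 coefficient is negative, so report the other preimage -R.
Answer: -504/725 + 147/725*e12 + 28/145*e13 - 96/145*e23. Note: both R and -R realise this M (trace 490439/525625); the covering map identifies them, and the e13-coefficient sign is the tie-breaker.


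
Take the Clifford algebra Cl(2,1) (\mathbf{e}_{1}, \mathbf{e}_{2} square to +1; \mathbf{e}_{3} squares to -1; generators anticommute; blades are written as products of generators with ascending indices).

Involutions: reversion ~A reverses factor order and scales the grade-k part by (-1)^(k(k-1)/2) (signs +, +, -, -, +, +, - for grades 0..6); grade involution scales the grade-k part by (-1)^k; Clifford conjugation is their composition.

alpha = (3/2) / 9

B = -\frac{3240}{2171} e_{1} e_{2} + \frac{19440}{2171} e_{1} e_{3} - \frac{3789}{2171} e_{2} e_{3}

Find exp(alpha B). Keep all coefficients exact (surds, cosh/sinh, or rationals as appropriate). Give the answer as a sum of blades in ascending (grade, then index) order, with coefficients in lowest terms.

B^2 term by term: the squares give (-\frac{3240}{2171})^2*(e_{1} e_{2})^2 + (\frac{19440}{2171})^2*(e_{1} e_{3})^2 + (-\frac{3789}{2171})^2*(e_{2} e_{3})^2 = \frac{10497600}{4713241}*(-1) + \frac{377913600}{4713241}*(+1) + \frac{14356521}{4713241}*(+1) = 81 (each basis 2-blade squares to minus the product of its generators' squares); cross terms between blades sharing an index anticommute and cancel. So B^2 = 81.
B^2 = 81 — a positive square means the series sums to a boost: l = 9, alpha*l = \frac{3}{2}, so exp(alpha B) = cosh(\frac{3}{2}) + (sinh(\frac{3}{2})/9)*B = \cosh{\left(\frac{3}{2} \right)} + (\frac{\sinh{\left(\frac{3}{2} \right)}}{9})*B.
Answer: \cosh{\left(\frac{3}{2} \right)} - \frac{360 \sinh{\left(\frac{3}{2} \right)}}{2171} e_{1} e_{2} + \frac{2160 \sinh{\left(\frac{3}{2} \right)}}{2171} e_{1} e_{3} - \frac{421 \sinh{\left(\frac{3}{2} \right)}}{2171} e_{2} e_{3}


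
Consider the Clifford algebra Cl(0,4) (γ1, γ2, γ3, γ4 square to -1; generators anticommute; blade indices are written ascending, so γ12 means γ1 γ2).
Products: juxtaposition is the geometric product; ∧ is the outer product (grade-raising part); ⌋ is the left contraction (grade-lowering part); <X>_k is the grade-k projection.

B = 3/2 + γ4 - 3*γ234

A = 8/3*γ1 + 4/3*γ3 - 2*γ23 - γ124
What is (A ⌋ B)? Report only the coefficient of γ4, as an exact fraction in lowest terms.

step 1: -6*γ4 - 4*γ24
Answer: -6


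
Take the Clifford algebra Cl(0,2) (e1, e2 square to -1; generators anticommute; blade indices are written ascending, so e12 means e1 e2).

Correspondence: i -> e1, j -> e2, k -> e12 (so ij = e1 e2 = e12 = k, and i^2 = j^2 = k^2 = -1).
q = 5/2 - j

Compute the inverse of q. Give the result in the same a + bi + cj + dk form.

In blades: q = 5/2 - e2.
With qbar = 5/2 + e2 (scalar fixed, mapped units negated), q qbar = 29/4 (the sum of squared coefficients), so q^-1 = qbar / (29/4) = 10/29 + 4/29*e2; translating back:
Answer: 10/29 + 4/29*j


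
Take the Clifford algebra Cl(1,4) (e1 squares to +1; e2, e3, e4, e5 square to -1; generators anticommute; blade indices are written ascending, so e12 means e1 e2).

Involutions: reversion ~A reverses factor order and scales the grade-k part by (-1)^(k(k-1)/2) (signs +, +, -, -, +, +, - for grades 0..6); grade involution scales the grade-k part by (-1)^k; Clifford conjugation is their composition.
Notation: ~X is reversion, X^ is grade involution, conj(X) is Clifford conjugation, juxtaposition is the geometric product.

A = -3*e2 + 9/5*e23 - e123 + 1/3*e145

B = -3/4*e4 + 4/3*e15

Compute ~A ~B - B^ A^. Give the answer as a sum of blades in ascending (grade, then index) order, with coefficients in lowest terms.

first term: -4/9*e4 + 1/4*e15 + 9/4*e24 - 4*e125 + 27/20*e234 - 4/3*e235 - 3/4*e1234 + 12/5*e1235
second term: 4/9*e4 - 1/4*e15 - 9/4*e24 - 4*e125 + 27/20*e234 - 4/3*e235 - 3/4*e1234 + 12/5*e1235
Answer: -8/9*e4 + 1/2*e15 + 9/2*e24


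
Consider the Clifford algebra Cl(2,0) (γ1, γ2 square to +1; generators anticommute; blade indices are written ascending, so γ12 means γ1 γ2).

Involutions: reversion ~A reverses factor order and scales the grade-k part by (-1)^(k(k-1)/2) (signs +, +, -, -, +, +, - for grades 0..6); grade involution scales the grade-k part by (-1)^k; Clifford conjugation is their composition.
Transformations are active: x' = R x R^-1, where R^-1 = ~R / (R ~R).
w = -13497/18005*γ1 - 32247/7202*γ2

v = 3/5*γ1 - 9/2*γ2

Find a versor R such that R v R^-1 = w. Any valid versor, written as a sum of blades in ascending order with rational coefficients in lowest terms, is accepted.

A norm check does it: q(v) = q(w) = 2061/100, hence R = v + w = -2694/18005*γ1 - 32328/3601*γ2 realises the map — parallel part kept, (v - w)/2 negated, v carried to w.
Answer: -2694/18005*γ1 - 32328/3601*γ2


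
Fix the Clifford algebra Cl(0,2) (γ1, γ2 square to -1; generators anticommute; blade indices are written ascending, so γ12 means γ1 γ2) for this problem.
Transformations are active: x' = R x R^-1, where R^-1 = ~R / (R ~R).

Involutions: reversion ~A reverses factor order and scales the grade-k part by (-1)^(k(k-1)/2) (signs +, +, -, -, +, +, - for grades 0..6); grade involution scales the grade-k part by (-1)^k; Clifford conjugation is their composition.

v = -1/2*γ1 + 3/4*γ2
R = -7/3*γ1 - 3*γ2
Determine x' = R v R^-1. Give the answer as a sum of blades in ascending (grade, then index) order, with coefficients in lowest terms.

~R = -7/3*γ1 - 3*γ2, and R ~R = -130/9, so R^-1 = ~R / (-130/9).
R v = 13/12 - 13/4*γ12
Answer: 17/20*γ1 - 3/10*γ2


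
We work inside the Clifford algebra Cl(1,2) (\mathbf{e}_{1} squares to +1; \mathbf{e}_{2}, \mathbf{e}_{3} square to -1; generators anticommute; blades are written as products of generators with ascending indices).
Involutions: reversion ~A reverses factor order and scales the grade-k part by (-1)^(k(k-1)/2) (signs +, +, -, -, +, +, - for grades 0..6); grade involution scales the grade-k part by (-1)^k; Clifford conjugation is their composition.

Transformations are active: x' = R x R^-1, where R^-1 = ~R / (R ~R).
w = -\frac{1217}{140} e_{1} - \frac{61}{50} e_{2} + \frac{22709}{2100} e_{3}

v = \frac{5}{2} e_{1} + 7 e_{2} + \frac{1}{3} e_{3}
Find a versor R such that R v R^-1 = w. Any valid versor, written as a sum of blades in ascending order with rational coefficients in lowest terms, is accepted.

R = v + w = -\frac{867}{140} e_{1} + \frac{289}{50} e_{2} + \frac{7803}{700} e_{3} works: the equal norms (-\frac{1543}{36}) guarantee its sandwich swaps v into w.
Answer: -\frac{867}{140} e_{1} + \frac{289}{50} e_{2} + \frac{7803}{700} e_{3}


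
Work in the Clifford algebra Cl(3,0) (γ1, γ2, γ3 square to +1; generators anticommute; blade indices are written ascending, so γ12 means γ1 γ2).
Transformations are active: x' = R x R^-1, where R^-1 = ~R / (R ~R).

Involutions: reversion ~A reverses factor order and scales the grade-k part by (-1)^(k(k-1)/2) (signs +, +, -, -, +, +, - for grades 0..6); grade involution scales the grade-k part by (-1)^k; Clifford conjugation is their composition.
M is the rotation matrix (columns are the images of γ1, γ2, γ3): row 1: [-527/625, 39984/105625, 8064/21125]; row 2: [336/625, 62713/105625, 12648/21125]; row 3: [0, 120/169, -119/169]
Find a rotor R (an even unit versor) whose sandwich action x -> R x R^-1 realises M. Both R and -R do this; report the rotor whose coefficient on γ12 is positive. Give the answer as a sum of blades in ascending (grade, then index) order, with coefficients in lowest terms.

Method: write R = a + b12*γ12 + b13*γ13 + b23*γ23 with a^2 + b12^2 + b13^2 + b23^2 = 1 (so R^-1 = ~R). Expanding the columns R e_j ~R gives tr M = 4a^2 - 1 and, from the antisymmetric part, M21 - M12 = -4a*b12, M13 - M31 = 4a*b13, M32 - M23 = -4a*b23.
Here tr M = -4029/4225, so a^2 = (1 + tr M)/4 = 49/4225 and a = ±7/65. Taking a = 7/65: M21 - M12 = 672/4225, M13 - M31 = 8064/21125, M32 - M23 = 2352/21125, giving b12 = -24/65, b13 = 288/325, b23 = -84/325, i.e. R = 7/65 - 24/65*γ12 + 288/325*γ13 - 84/325*γ23.
Its γ12 coefficient is negative, so report the other preimage -R.
Answer: -7/65 + 24/65*γ12 - 288/325*γ13 + 84/325*γ23. Key observation: the double cover Spin(3) -> SO(3) sends R and -R to the same matrix (trace -4029/4225 here), so the stated sign of the γ12 coefficient is what selects one sheet.


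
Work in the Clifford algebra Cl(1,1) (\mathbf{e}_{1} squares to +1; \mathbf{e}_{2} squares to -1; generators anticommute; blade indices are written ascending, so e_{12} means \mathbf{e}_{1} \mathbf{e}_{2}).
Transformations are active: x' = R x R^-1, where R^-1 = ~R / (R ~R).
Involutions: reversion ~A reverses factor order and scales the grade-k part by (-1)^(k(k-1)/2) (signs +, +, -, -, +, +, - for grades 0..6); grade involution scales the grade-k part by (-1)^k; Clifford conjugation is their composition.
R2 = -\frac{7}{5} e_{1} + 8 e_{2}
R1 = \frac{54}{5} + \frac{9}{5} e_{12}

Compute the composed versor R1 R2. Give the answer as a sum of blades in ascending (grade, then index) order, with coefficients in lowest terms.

Distribute over the terms of R1 (each basis-blade product reordered to ascending indices, repeated generators contracted through their squares):
(\frac{54}{5}) R2 = -\frac{378}{25} e_{1} + \frac{432}{5} e_{2}
(\frac{9}{5} e_{12}) R2 = -\frac{72}{5} e_{1} + \frac{63}{25} e_{2}
Summing the partial products and collecting blades:
Answer: -\frac{738}{25} e_{1} + \frac{2223}{25} e_{2}


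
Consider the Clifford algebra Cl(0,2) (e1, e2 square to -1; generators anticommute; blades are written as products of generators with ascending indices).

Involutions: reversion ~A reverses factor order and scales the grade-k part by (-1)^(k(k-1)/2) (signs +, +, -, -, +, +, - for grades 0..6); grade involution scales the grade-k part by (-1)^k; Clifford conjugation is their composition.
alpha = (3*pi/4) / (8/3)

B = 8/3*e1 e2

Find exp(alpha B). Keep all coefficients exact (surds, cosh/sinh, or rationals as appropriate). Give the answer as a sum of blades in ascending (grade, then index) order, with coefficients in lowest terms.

B^2 = (8/3)^2*(e1 e2)^2 = 64/9*(-1) = -64/9 (a basis 2-blade squares to minus the product of its generators' squares).
B^2 = -64/9 — a negative square means the series sums to a rotation: l = 8/3, alpha*l = 3*pi/4, so exp(alpha B) = cos(3*pi/4) + (sin(3*pi/4)/(8/3))*B = -sqrt(2)/2 + (3*sqrt(2)/16)*B.
Answer: -sqrt(2)/2 + sqrt(2)/2*e1 e2


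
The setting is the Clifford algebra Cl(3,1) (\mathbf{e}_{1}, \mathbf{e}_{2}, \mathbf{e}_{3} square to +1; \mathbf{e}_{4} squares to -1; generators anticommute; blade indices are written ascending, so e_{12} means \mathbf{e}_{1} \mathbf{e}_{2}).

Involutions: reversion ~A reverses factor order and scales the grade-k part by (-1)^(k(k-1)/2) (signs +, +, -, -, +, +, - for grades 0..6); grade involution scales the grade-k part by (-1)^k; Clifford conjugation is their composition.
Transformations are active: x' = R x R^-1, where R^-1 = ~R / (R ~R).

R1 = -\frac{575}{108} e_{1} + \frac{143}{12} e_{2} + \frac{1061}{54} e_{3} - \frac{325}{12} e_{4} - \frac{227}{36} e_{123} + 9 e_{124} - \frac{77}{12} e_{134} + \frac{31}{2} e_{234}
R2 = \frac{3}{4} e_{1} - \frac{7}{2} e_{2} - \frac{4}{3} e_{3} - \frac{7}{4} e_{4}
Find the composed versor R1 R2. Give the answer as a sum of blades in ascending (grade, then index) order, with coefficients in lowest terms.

Distribute over the terms of R2 (each basis-blade product reordered to ascending indices, repeated generators contracted through their squares):
R1 (\frac{3}{4} e_{1}) = -\frac{575}{144} - \frac{143}{16} e_{12} - \frac{1061}{72} e_{13} + \frac{325}{16} e_{14} - \frac{227}{48} e_{23} + \frac{27}{4} e_{24} - \frac{77}{16} e_{34} - \frac{93}{8} e_{1234}
R1 (-\frac{7}{2} e_{2}) = -\frac{1001}{24} + \frac{4025}{216} e_{12} - \frac{1589}{72} e_{13} + \frac{63}{2} e_{14} + \frac{7427}{108} e_{23} - \frac{2275}{24} e_{24} - \frac{217}{4} e_{34} + \frac{539}{24} e_{1234}
R1 (-\frac{4}{3} e_{3}) = -\frac{2122}{81} + \frac{227}{27} e_{12} + \frac{575}{81} e_{13} - \frac{77}{9} e_{14} - \frac{143}{9} e_{23} + \frac{62}{3} e_{24} - \frac{325}{9} e_{34} + 12 e_{1234}
R1 (-\frac{7}{4} e_{4}) = -\frac{2275}{48} + \frac{63}{4} e_{12} - \frac{539}{48} e_{13} + \frac{4025}{432} e_{14} + \frac{217}{8} e_{23} - \frac{1001}{48} e_{24} - \frac{7427}{216} e_{34} + \frac{1589}{144} e_{1234}
Summing the partial products and collecting blades:
Answer: -\frac{77303}{648} + \frac{1625}{48} e_{12} - \frac{53053}{1296} e_{13} + \frac{2839}{54} e_{14} + \frac{32519}{432} e_{23} - \frac{4235}{48} e_{24} - \frac{55969}{432} e_{34} + \frac{4877}{144} e_{1234}
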